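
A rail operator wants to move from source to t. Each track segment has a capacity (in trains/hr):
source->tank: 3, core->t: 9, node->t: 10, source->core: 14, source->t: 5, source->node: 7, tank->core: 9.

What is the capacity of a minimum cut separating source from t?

21

Max flow = 21 (via 3 augmenting paths).
In the residual at optimum, the set reachable from source is {core, source, tank}.
Cut edges: source->node (cap 7), source->t (cap 5), core->t (cap 9). Sum = 21.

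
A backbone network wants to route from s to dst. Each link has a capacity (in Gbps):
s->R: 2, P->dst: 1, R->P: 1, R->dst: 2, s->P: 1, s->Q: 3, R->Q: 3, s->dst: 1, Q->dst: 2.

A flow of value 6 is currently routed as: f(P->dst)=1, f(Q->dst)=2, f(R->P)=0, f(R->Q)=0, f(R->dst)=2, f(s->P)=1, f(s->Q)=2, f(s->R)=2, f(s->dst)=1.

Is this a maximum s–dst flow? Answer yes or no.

Yes

Residual reachable from s: {Q, s}; dst is not reachable.
Saturated cut: s->R, s->P, s->dst, Q->dst with total capacity 6 = current flow value. Flow is maximum.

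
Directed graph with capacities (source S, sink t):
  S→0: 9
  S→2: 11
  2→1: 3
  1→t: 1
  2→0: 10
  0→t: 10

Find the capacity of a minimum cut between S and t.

11

Max flow = 11 (via 3 augmenting paths).
In the residual at optimum, the set reachable from S is {0, 1, 2, S}.
Cut edges: 1→t (cap 1), 0→t (cap 10). Sum = 11.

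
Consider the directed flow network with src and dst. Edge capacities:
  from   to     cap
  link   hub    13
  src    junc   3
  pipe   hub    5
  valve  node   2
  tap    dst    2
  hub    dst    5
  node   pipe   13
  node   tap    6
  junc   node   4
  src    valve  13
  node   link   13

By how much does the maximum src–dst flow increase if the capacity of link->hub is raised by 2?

0

Original max flow = 5.
Edge link->hub does not cross the min cut (source side {src, valve}), so extra capacity there cannot help.
New max flow = 5. Increase = 0.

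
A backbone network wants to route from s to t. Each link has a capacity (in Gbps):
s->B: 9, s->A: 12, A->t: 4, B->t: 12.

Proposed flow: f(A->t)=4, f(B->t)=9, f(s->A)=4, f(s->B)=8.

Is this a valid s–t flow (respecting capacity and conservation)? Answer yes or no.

Conservation fails at B: inflow 8 ≠ outflow 9.

No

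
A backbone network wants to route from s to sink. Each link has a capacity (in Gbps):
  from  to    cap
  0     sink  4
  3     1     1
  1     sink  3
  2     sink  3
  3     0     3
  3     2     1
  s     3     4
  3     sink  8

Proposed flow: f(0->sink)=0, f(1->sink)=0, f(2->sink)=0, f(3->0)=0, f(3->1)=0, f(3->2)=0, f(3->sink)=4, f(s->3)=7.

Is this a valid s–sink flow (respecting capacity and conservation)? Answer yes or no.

No

Capacity violated on s->3: flow 7 > capacity 4.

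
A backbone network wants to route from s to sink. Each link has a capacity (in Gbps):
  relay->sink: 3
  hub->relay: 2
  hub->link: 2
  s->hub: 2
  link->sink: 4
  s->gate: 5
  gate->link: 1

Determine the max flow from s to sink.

Augment s->gate->link->sink: bottleneck 1. Total 1.
Augment s->hub->link->sink: bottleneck 2. Total 3.
No augmenting path remains in the residual graph.

3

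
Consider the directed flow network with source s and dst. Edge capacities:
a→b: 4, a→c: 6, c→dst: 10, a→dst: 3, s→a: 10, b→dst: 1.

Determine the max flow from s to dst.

10

Augment s→a→dst: bottleneck 3. Total 3.
Augment s→a→c→dst: bottleneck 6. Total 9.
Augment s→a→b→dst: bottleneck 1. Total 10.
No augmenting path remains in the residual graph.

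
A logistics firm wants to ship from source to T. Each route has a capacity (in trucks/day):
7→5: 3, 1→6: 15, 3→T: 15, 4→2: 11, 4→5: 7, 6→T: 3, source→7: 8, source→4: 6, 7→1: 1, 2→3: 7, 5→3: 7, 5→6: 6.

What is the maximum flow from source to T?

Augment source→7→1→6→T: bottleneck 1. Total 1.
Augment source→7→5→6→T: bottleneck 2. Total 3.
Augment source→7→5→3→T: bottleneck 1. Total 4.
Augment source→4→5→3→T: bottleneck 6. Total 10.
No augmenting path remains in the residual graph.

10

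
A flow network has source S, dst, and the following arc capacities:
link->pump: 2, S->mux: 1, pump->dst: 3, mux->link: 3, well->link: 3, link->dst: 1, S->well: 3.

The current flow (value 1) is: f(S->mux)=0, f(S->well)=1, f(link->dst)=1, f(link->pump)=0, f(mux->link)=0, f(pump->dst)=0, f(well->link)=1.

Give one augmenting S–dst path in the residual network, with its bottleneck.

S->well->link->pump->dst, bottleneck 2

Residual along S->well->link->pump->dst: S->well: 2, well->link: 2, link->pump: 2, pump->dst: 3.
Bottleneck = min = 2.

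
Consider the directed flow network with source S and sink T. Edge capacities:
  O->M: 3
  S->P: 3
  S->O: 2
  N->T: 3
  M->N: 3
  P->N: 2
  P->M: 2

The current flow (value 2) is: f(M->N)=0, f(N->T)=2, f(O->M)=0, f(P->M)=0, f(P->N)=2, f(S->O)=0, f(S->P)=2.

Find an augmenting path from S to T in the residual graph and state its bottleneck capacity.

S->P->M->N->T, bottleneck 1

Residual along S->P->M->N->T: S->P: 1, P->M: 2, M->N: 3, N->T: 1.
Bottleneck = min = 1.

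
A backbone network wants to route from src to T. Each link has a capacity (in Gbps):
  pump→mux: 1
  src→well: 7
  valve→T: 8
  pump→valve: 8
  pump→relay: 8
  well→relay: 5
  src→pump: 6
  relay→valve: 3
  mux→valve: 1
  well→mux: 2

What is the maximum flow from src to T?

8

Augment src→pump→valve→T: bottleneck 6. Total 6.
Augment src→well→relay→valve→T: bottleneck 2. Total 8.
No augmenting path remains in the residual graph.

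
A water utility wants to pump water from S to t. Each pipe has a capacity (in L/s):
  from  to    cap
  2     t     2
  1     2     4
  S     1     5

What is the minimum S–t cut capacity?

2

Max flow = 2 (via 1 augmenting path).
In the residual at optimum, the set reachable from S is {1, 2, S}.
Cut edges: 2→t (cap 2). Sum = 2.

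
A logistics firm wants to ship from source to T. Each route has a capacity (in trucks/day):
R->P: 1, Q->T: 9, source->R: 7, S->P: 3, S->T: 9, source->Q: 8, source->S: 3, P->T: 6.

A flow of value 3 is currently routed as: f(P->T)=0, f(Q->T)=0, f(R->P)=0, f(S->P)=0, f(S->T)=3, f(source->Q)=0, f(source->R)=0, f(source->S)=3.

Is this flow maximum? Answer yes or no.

Residual path source->Q->T has bottleneck 8 > 0.
Pushing 8 along it raises the flow to 11, so the given flow is not maximum.

No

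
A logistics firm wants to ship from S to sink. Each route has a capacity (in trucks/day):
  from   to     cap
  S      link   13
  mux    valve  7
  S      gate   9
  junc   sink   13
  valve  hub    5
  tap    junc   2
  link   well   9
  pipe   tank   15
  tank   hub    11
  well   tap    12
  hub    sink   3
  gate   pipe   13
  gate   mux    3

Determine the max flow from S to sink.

5

Augment S→link→well→tap→junc→sink: bottleneck 2. Total 2.
Augment S→gate→mux→valve→hub→sink: bottleneck 3. Total 5.
No augmenting path remains in the residual graph.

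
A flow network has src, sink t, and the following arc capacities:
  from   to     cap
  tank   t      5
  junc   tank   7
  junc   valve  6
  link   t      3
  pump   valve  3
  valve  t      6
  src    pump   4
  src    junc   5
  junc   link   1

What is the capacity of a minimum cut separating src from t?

8

Max flow = 8 (via 3 augmenting paths).
In the residual at optimum, the set reachable from src is {pump, src}.
Cut edges: src→junc (cap 5), pump→valve (cap 3). Sum = 8.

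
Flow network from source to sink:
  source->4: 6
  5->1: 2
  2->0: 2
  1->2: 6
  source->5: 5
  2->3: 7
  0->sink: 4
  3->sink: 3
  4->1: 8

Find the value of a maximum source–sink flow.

5

Augment source->4->1->2->0->sink: bottleneck 2. Total 2.
Augment source->4->1->2->3->sink: bottleneck 3. Total 5.
No augmenting path remains in the residual graph.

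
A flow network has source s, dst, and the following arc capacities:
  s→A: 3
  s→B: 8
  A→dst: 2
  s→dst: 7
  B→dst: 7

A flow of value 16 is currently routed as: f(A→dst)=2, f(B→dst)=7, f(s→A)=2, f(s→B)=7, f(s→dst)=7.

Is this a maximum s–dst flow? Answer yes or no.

Residual reachable from s: {A, B, s}; dst is not reachable.
Saturated cut: s→dst, B→dst, A→dst with total capacity 16 = current flow value. Flow is maximum.

Yes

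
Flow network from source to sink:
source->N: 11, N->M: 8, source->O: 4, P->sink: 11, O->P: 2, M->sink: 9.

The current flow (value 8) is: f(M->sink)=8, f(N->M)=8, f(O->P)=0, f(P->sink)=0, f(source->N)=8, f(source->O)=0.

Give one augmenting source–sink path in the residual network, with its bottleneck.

source->O->P->sink, bottleneck 2

Residual along source->O->P->sink: source->O: 4, O->P: 2, P->sink: 11.
Bottleneck = min = 2.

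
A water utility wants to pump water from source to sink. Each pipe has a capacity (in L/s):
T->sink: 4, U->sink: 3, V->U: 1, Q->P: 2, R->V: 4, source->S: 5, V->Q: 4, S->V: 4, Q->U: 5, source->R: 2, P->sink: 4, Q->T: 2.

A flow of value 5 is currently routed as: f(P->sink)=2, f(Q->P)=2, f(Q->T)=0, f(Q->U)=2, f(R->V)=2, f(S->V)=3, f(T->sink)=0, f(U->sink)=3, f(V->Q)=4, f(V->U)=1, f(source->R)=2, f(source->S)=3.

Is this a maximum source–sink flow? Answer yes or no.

Yes

Residual reachable from source: {R, S, V, source}; sink is not reachable.
Saturated cut: V->Q, V->U with total capacity 5 = current flow value. Flow is maximum.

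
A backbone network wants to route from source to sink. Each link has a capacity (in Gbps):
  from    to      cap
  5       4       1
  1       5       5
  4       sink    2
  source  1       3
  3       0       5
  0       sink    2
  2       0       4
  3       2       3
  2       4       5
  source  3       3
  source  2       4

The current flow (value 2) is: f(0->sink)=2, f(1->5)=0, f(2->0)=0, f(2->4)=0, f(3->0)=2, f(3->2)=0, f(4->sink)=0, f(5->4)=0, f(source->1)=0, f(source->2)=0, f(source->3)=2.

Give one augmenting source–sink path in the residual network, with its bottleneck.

Residual along source->2->4->sink: source->2: 4, 2->4: 5, 4->sink: 2.
Bottleneck = min = 2.

source->2->4->sink, bottleneck 2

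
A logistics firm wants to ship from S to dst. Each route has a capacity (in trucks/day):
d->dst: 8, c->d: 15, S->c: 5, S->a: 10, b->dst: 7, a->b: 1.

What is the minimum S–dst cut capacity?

6

Max flow = 6 (via 2 augmenting paths).
In the residual at optimum, the set reachable from S is {S, a}.
Cut edges: a->b (cap 1), S->c (cap 5). Sum = 6.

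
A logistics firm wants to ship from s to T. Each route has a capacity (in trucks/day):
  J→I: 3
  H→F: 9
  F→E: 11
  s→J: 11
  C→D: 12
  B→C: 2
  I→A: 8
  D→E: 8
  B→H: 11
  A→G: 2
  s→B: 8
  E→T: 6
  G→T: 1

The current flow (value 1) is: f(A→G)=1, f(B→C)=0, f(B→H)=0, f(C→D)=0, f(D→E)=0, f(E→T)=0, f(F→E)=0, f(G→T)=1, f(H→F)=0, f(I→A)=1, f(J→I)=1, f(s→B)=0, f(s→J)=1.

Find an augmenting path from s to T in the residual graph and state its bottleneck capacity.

s→B→H→F→E→T, bottleneck 6

Residual along s→B→H→F→E→T: s→B: 8, B→H: 11, H→F: 9, F→E: 11, E→T: 6.
Bottleneck = min = 6.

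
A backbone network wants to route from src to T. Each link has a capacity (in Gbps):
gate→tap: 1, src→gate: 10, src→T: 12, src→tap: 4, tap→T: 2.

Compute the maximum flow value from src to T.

14

Augment src→T: bottleneck 12. Total 12.
Augment src→tap→T: bottleneck 2. Total 14.
No augmenting path remains in the residual graph.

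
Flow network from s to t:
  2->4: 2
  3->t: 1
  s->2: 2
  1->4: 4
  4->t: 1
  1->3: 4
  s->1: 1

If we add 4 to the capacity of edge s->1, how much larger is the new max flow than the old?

Original max flow = 2.
Even with extra capacity on s->1, another cut of capacity 2 remains binding.
New max flow = 2. Increase = 0.

0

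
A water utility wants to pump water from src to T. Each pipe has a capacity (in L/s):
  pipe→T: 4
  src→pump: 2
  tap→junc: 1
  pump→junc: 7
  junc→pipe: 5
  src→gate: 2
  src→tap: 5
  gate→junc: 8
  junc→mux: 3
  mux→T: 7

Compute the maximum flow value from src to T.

Augment src→pump→junc→mux→T: bottleneck 2. Total 2.
Augment src→gate→junc→mux→T: bottleneck 1. Total 3.
Augment src→gate→junc→pipe→T: bottleneck 1. Total 4.
Augment src→tap→junc→pipe→T: bottleneck 1. Total 5.
No augmenting path remains in the residual graph.

5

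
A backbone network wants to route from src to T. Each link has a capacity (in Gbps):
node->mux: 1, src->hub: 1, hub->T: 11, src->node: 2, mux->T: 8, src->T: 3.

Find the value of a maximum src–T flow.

5

Augment src->T: bottleneck 3. Total 3.
Augment src->hub->T: bottleneck 1. Total 4.
Augment src->node->mux->T: bottleneck 1. Total 5.
No augmenting path remains in the residual graph.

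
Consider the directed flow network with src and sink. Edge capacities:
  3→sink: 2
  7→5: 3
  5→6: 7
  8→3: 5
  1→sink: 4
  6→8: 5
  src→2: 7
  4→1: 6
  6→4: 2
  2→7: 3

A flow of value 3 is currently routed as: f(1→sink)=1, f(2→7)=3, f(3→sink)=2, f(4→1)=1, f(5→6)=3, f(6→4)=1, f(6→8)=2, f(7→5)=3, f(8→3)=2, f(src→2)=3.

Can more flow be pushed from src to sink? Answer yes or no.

Residual reachable from src: {2, src}; sink is not reachable.
Saturated cut: 2→7 with total capacity 3 = current flow value. Flow is maximum.

No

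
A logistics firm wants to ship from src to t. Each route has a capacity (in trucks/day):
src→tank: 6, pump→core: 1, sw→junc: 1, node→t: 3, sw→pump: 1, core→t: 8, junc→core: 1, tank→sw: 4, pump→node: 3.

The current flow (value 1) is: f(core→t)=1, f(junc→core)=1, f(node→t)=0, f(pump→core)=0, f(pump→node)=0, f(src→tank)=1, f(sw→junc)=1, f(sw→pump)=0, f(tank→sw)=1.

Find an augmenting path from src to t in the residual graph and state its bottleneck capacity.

src→tank→sw→pump→node→t, bottleneck 1

Residual along src→tank→sw→pump→node→t: src→tank: 5, tank→sw: 3, sw→pump: 1, pump→node: 3, node→t: 3.
Bottleneck = min = 1.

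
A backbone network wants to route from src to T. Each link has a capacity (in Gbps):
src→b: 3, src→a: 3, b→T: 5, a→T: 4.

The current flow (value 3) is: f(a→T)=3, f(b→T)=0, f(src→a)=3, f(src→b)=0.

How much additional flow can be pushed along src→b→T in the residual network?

Residual capacities along the path: src→b: 3, b→T: 5.
Minimum is 3.

3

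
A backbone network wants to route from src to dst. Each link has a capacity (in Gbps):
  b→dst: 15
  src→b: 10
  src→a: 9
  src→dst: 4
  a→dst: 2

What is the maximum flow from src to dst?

Augment src→dst: bottleneck 4. Total 4.
Augment src→b→dst: bottleneck 10. Total 14.
Augment src→a→dst: bottleneck 2. Total 16.
No augmenting path remains in the residual graph.

16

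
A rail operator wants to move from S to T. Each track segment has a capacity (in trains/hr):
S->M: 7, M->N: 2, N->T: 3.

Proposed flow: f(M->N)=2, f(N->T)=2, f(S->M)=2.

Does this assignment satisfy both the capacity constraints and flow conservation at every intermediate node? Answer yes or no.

Yes

Every edge has 0 ≤ f(e) ≤ cap(e).
At each intermediate node, inflow equals outflow.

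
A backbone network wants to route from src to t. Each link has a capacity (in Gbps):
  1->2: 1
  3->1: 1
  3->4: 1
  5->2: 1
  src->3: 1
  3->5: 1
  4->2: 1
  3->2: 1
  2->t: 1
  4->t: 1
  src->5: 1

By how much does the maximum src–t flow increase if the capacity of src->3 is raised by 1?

Original max flow = 2.
Even with extra capacity on src->3, another cut of capacity 2 remains binding.
New max flow = 2. Increase = 0.

0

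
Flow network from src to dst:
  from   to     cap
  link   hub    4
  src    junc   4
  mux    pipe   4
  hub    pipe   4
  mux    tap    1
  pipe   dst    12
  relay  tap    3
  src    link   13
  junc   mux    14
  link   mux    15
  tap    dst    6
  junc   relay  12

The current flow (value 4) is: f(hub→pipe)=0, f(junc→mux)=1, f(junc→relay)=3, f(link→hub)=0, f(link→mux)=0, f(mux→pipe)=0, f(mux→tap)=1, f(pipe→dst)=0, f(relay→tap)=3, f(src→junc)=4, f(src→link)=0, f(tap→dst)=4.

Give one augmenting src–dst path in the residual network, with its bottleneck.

src→link→mux→pipe→dst, bottleneck 4

Residual along src→link→mux→pipe→dst: src→link: 13, link→mux: 15, mux→pipe: 4, pipe→dst: 12.
Bottleneck = min = 4.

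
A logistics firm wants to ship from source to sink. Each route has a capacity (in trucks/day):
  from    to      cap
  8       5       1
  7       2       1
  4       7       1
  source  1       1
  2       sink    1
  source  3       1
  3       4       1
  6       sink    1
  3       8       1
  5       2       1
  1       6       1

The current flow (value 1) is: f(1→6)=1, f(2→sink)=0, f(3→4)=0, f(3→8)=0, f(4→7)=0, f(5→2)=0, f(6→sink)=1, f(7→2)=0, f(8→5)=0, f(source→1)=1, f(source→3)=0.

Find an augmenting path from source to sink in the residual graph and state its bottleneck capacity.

Residual along source→3→4→7→2→sink: source→3: 1, 3→4: 1, 4→7: 1, 7→2: 1, 2→sink: 1.
Bottleneck = min = 1.

source→3→4→7→2→sink, bottleneck 1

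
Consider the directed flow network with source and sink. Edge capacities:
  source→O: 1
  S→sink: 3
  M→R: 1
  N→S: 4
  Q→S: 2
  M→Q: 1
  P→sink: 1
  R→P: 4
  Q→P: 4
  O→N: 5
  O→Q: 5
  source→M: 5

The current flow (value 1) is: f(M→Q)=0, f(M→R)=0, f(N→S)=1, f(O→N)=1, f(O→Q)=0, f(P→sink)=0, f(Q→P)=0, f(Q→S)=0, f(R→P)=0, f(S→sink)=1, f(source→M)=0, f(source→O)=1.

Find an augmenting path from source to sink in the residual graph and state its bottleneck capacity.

Residual along source→M→Q→S→sink: source→M: 5, M→Q: 1, Q→S: 2, S→sink: 2.
Bottleneck = min = 1.

source→M→Q→S→sink, bottleneck 1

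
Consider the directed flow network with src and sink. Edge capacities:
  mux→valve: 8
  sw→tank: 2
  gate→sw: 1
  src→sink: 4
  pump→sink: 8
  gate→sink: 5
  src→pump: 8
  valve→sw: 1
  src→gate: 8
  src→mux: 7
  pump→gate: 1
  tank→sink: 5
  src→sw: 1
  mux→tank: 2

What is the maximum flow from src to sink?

21

Augment src→sink: bottleneck 4. Total 4.
Augment src→pump→sink: bottleneck 8. Total 12.
Augment src→gate→sink: bottleneck 5. Total 17.
Augment src→mux→tank→sink: bottleneck 2. Total 19.
Augment src→sw→tank→sink: bottleneck 1. Total 20.
Augment src→gate→sw→tank→sink: bottleneck 1. Total 21.
No augmenting path remains in the residual graph.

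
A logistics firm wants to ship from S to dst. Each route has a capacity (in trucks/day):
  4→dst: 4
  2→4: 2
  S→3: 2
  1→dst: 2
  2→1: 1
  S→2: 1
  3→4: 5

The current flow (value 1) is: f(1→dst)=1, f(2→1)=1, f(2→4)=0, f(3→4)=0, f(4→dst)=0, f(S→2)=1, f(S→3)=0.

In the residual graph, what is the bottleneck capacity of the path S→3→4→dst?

Residual capacities along the path: S→3: 2, 3→4: 5, 4→dst: 4.
Minimum is 2.

2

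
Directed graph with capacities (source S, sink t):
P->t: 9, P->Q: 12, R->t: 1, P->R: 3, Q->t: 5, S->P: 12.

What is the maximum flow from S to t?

12

Augment S->P->t: bottleneck 9. Total 9.
Augment S->P->Q->t: bottleneck 3. Total 12.
No augmenting path remains in the residual graph.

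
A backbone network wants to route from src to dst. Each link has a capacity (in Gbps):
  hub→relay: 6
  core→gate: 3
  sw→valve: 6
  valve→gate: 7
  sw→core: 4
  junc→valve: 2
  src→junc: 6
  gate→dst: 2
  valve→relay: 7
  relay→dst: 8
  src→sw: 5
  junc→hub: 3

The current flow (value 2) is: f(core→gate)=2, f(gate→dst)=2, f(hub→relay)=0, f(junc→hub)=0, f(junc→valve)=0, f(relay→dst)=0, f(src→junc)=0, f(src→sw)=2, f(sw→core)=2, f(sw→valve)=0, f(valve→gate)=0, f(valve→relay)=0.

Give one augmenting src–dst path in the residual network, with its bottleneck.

src→sw→valve→relay→dst, bottleneck 3

Residual along src→sw→valve→relay→dst: src→sw: 3, sw→valve: 6, valve→relay: 7, relay→dst: 8.
Bottleneck = min = 3.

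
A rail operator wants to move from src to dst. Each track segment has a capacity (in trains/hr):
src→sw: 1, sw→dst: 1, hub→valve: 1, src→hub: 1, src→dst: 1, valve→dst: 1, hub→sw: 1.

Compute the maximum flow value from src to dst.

3

Augment src→dst: bottleneck 1. Total 1.
Augment src→sw→dst: bottleneck 1. Total 2.
Augment src→hub→valve→dst: bottleneck 1. Total 3.
No augmenting path remains in the residual graph.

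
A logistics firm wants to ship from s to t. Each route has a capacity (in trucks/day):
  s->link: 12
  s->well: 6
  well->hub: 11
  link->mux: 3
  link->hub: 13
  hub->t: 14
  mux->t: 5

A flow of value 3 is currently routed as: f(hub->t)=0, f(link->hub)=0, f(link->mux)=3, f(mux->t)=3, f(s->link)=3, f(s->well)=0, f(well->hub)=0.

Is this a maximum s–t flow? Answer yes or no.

Residual path s->link->hub->t has bottleneck 9 > 0.
Pushing 9 along it raises the flow to 12, so the given flow is not maximum.

No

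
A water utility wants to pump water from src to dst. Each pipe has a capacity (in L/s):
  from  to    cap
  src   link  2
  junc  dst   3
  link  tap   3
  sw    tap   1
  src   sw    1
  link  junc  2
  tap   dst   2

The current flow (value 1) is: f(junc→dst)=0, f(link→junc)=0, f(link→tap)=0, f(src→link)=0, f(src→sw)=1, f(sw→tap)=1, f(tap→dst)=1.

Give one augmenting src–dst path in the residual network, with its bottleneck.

src→link→tap→dst, bottleneck 1

Residual along src→link→tap→dst: src→link: 2, link→tap: 3, tap→dst: 1.
Bottleneck = min = 1.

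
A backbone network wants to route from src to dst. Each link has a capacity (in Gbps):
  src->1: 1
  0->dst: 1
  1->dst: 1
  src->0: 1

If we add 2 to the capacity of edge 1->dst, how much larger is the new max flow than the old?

0

Original max flow = 2.
Edge 1->dst does not cross the min cut (source side {src}), so extra capacity there cannot help.
New max flow = 2. Increase = 0.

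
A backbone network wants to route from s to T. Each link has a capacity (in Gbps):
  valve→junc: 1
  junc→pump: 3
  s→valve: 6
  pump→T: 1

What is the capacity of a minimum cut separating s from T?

1

Max flow = 1 (via 1 augmenting path).
In the residual at optimum, the set reachable from s is {s, valve}.
Cut edges: valve→junc (cap 1). Sum = 1.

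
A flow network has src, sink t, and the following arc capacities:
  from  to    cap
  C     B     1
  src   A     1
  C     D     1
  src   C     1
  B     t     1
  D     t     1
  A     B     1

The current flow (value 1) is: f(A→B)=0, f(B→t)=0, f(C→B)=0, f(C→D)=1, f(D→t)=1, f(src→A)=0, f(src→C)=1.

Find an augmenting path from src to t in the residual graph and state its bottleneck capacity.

Residual along src→A→B→t: src→A: 1, A→B: 1, B→t: 1.
Bottleneck = min = 1.

src→A→B→t, bottleneck 1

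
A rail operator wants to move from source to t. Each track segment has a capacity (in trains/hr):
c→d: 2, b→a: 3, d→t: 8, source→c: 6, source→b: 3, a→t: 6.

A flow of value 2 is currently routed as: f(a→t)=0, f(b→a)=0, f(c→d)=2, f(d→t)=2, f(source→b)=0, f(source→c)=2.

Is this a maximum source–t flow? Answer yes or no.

Residual path source→b→a→t has bottleneck 3 > 0.
Pushing 3 along it raises the flow to 5, so the given flow is not maximum.

No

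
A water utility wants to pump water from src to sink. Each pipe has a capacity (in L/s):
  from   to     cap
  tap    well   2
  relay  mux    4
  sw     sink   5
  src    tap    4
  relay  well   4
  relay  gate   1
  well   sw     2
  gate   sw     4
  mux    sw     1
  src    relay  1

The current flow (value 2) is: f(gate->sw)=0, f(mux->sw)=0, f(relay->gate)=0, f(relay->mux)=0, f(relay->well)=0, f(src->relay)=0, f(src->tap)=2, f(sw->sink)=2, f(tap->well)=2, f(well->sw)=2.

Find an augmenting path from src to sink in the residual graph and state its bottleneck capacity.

Residual along src->relay->mux->sw->sink: src->relay: 1, relay->mux: 4, mux->sw: 1, sw->sink: 3.
Bottleneck = min = 1.

src->relay->mux->sw->sink, bottleneck 1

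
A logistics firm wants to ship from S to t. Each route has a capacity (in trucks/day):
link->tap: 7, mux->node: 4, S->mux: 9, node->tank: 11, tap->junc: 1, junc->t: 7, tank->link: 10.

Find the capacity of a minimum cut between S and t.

1

Max flow = 1 (via 1 augmenting path).
In the residual at optimum, the set reachable from S is {S, link, mux, node, tank, tap}.
Cut edges: tap->junc (cap 1). Sum = 1.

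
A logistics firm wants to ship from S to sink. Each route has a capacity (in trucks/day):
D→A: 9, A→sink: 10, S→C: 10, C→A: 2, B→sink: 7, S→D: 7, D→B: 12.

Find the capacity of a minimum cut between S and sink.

9

Max flow = 9 (via 2 augmenting paths).
In the residual at optimum, the set reachable from S is {C, S}.
Cut edges: S→D (cap 7), C→A (cap 2). Sum = 9.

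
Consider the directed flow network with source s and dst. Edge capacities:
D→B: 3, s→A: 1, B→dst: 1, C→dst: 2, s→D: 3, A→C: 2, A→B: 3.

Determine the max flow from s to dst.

Augment s→A→C→dst: bottleneck 1. Total 1.
Augment s→D→B→dst: bottleneck 1. Total 2.
No augmenting path remains in the residual graph.

2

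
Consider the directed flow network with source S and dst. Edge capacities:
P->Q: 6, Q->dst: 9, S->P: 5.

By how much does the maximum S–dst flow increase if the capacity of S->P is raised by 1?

Original max flow = 5.
After raising cap(S->P), augmenting paths through that edge carry 1 more unit.
New max flow = 6. Increase = 1.

1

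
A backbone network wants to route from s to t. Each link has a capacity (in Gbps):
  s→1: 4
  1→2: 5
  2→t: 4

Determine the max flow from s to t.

4

Augment s→1→2→t: bottleneck 4. Total 4.
No augmenting path remains in the residual graph.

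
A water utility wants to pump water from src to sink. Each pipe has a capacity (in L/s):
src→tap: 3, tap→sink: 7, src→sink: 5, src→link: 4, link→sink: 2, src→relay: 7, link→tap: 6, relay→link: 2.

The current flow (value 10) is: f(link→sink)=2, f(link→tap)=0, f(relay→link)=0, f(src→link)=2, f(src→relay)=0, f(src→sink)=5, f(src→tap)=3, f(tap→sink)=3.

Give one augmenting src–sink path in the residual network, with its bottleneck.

src→link→tap→sink, bottleneck 2

Residual along src→link→tap→sink: src→link: 2, link→tap: 6, tap→sink: 4.
Bottleneck = min = 2.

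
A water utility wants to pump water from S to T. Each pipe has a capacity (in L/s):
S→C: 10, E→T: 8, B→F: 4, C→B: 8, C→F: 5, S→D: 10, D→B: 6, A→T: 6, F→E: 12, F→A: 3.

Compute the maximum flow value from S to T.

Augment S→C→F→A→T: bottleneck 3. Total 3.
Augment S→C→F→E→T: bottleneck 2. Total 5.
Augment S→C→B→F→E→T: bottleneck 4. Total 9.
No augmenting path remains in the residual graph.

9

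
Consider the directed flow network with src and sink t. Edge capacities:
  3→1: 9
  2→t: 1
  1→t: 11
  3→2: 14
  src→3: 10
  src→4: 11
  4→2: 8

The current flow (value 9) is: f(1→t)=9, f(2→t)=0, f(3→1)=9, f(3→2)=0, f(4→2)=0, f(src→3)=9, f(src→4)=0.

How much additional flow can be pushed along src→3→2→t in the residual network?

Residual capacities along the path: src→3: 1, 3→2: 14, 2→t: 1.
Minimum is 1.

1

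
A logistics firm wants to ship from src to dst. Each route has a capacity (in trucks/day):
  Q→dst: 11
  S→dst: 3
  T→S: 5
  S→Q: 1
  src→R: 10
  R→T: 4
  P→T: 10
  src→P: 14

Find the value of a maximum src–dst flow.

4

Augment src→P→T→S→dst: bottleneck 3. Total 3.
Augment src→P→T→S→Q→dst: bottleneck 1. Total 4.
No augmenting path remains in the residual graph.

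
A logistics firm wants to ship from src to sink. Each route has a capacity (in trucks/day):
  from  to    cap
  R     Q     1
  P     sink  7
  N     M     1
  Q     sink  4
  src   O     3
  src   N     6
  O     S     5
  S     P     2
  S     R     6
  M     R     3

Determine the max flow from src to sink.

Augment src->O->S->P->sink: bottleneck 2. Total 2.
Augment src->O->S->R->Q->sink: bottleneck 1. Total 3.
No augmenting path remains in the residual graph.

3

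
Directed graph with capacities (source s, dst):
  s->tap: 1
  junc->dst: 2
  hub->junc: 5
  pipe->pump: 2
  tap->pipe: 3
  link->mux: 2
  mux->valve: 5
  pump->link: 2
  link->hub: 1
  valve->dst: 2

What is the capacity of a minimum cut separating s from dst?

Max flow = 1 (via 1 augmenting path).
In the residual at optimum, the set reachable from s is {s}.
Cut edges: s->tap (cap 1). Sum = 1.

1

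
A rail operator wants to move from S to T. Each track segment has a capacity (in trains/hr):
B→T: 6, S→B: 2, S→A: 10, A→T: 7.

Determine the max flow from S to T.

Augment S→A→T: bottleneck 7. Total 7.
Augment S→B→T: bottleneck 2. Total 9.
No augmenting path remains in the residual graph.

9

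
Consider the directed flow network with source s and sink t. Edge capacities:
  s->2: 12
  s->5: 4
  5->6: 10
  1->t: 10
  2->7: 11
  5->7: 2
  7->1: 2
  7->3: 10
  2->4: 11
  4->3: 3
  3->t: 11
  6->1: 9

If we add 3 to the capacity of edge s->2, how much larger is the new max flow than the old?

1

Original max flow = 16.
After raising cap(s->2), augmenting paths through that edge carry 1 more unit.
New max flow = 17. Increase = 1.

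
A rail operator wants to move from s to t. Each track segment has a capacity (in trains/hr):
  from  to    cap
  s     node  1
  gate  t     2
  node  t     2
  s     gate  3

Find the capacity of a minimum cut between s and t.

3

Max flow = 3 (via 2 augmenting paths).
In the residual at optimum, the set reachable from s is {gate, s}.
Cut edges: s->node (cap 1), gate->t (cap 2). Sum = 3.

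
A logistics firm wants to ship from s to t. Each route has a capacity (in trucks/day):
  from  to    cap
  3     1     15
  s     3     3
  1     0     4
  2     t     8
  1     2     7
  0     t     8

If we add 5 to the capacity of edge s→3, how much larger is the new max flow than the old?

Original max flow = 3.
After raising cap(s→3), augmenting paths through that edge carry 5 more units.
New max flow = 8. Increase = 5.

5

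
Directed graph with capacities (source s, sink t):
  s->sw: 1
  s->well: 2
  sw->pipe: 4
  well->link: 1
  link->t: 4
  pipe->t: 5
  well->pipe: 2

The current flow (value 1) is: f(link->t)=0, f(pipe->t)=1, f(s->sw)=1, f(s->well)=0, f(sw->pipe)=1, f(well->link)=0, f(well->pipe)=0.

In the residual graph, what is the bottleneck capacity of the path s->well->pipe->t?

2

Residual capacities along the path: s->well: 2, well->pipe: 2, pipe->t: 4.
Minimum is 2.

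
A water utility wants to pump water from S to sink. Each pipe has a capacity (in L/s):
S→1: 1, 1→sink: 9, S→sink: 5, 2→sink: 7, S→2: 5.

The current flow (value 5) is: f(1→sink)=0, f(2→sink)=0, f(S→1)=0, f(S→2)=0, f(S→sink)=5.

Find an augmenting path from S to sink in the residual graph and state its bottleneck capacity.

S→2→sink, bottleneck 5

Residual along S→2→sink: S→2: 5, 2→sink: 7.
Bottleneck = min = 5.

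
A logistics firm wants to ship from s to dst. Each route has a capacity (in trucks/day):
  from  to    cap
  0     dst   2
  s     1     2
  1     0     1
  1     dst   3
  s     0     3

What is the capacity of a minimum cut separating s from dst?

Max flow = 4 (via 2 augmenting paths).
In the residual at optimum, the set reachable from s is {0, s}.
Cut edges: s->1 (cap 2), 0->dst (cap 2). Sum = 4.

4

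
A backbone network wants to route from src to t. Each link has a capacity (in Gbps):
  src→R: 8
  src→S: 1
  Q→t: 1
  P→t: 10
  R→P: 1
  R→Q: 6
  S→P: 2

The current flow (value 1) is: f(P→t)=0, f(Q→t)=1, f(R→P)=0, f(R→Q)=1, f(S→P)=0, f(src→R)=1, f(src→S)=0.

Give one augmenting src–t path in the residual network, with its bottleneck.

src→R→P→t, bottleneck 1

Residual along src→R→P→t: src→R: 7, R→P: 1, P→t: 10.
Bottleneck = min = 1.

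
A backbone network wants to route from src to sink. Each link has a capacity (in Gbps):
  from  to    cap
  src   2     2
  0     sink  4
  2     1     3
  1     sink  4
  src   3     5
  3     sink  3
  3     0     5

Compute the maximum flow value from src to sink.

Augment src→3→sink: bottleneck 3. Total 3.
Augment src→3→0→sink: bottleneck 2. Total 5.
Augment src→2→1→sink: bottleneck 2. Total 7.
No augmenting path remains in the residual graph.

7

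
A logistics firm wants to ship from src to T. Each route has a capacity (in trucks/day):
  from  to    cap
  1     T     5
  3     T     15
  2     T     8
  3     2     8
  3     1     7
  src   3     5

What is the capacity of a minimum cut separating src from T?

Max flow = 5 (via 1 augmenting path).
In the residual at optimum, the set reachable from src is {src}.
Cut edges: src→3 (cap 5). Sum = 5.

5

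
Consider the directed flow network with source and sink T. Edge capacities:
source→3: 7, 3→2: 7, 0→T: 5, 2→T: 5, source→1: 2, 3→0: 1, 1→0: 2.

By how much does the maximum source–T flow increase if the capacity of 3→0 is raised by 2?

1

Original max flow = 8.
After raising cap(3→0), augmenting paths through that edge carry 1 more unit.
New max flow = 9. Increase = 1.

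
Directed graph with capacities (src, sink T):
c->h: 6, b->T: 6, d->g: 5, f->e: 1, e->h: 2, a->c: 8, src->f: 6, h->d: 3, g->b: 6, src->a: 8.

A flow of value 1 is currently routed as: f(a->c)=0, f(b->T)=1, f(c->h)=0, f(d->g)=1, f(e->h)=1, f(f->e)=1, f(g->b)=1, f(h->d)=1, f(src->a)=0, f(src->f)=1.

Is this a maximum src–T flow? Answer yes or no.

Residual path src->a->c->h->d->g->b->T has bottleneck 2 > 0.
Pushing 2 along it raises the flow to 3, so the given flow is not maximum.

No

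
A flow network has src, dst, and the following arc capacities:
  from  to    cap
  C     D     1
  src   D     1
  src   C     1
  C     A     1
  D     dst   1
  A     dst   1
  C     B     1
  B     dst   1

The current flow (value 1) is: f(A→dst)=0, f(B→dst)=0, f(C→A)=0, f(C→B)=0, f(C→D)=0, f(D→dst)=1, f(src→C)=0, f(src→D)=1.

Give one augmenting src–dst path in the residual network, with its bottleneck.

src→C→A→dst, bottleneck 1

Residual along src→C→A→dst: src→C: 1, C→A: 1, A→dst: 1.
Bottleneck = min = 1.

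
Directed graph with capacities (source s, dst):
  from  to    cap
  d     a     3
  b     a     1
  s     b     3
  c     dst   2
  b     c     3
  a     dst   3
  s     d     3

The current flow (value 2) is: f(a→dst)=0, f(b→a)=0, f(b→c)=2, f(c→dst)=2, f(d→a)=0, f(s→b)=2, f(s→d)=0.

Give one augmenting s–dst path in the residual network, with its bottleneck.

s→b→a→dst, bottleneck 1

Residual along s→b→a→dst: s→b: 1, b→a: 1, a→dst: 3.
Bottleneck = min = 1.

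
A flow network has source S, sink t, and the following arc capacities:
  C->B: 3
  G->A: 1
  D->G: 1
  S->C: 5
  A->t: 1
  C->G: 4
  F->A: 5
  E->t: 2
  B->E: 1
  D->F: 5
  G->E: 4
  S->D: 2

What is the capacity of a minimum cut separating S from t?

3

Max flow = 3 (via 3 augmenting paths).
In the residual at optimum, the set reachable from S is {A, B, C, D, E, F, G, S}.
Cut edges: A->t (cap 1), E->t (cap 2). Sum = 3.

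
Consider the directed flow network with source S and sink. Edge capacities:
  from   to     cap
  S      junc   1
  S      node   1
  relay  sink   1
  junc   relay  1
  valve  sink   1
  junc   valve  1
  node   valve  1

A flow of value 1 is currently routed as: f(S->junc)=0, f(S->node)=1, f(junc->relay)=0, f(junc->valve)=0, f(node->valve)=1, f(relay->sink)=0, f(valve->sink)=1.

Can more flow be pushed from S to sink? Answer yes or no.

Residual path S->junc->relay->sink has bottleneck 1 > 0.
Pushing 1 along it raises the flow to 2, so the given flow is not maximum.

Yes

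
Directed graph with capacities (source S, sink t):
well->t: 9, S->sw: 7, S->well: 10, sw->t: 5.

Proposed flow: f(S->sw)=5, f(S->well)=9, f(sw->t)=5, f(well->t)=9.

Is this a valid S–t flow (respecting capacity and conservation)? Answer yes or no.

Every edge has 0 ≤ f(e) ≤ cap(e).
At each intermediate node, inflow equals outflow.

Yes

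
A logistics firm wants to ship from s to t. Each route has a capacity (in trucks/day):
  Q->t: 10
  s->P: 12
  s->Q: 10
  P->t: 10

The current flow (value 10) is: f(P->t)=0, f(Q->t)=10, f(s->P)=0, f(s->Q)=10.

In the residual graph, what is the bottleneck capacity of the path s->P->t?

Residual capacities along the path: s->P: 12, P->t: 10.
Minimum is 10.

10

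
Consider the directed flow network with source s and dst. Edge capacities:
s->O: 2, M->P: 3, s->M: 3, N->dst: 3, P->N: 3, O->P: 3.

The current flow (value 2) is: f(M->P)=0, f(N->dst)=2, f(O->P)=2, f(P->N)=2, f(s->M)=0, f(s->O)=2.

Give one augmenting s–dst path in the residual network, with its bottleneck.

Residual along s->M->P->N->dst: s->M: 3, M->P: 3, P->N: 1, N->dst: 1.
Bottleneck = min = 1.

s->M->P->N->dst, bottleneck 1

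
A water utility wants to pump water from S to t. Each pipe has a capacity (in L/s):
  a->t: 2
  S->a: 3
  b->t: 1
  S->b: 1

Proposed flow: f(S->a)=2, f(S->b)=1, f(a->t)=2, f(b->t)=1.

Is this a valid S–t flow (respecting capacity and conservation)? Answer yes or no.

Yes

Every edge has 0 ≤ f(e) ≤ cap(e).
At each intermediate node, inflow equals outflow.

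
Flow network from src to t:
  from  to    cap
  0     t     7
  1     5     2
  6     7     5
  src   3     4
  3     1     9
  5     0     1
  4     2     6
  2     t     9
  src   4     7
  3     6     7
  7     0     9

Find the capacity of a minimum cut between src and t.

10

Max flow = 10 (via 3 augmenting paths).
In the residual at optimum, the set reachable from src is {4, src}.
Cut edges: 4->2 (cap 6), src->3 (cap 4). Sum = 10.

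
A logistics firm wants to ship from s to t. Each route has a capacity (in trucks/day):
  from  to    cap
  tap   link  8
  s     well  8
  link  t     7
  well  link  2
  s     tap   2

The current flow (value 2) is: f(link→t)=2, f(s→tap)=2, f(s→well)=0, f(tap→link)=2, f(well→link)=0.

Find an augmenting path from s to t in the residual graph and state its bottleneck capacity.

Residual along s→well→link→t: s→well: 8, well→link: 2, link→t: 5.
Bottleneck = min = 2.

s→well→link→t, bottleneck 2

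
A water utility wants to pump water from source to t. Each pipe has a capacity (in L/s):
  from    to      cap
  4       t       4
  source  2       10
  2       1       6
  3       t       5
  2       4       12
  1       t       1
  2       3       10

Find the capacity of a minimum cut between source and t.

10

Max flow = 10 (via 3 augmenting paths).
In the residual at optimum, the set reachable from source is {source}.
Cut edges: source->2 (cap 10). Sum = 10.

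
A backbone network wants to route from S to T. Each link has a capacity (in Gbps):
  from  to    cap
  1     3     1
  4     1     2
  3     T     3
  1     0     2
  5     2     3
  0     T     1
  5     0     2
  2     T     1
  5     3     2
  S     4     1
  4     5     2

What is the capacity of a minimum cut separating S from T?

1

Max flow = 1 (via 1 augmenting path).
In the residual at optimum, the set reachable from S is {S}.
Cut edges: S→4 (cap 1). Sum = 1.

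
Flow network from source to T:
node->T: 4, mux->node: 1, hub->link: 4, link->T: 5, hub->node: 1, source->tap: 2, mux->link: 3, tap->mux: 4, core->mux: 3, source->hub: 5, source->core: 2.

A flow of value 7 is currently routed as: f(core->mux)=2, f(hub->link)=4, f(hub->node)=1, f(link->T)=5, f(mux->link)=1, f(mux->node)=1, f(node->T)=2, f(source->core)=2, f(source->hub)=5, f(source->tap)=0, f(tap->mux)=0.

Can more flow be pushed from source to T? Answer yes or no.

Residual reachable from source: {core, hub, link, mux, source, tap}; T is not reachable.
Saturated cut: mux->node, hub->node, link->T with total capacity 7 = current flow value. Flow is maximum.

No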